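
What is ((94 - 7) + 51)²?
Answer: 19044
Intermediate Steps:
((94 - 7) + 51)² = (87 + 51)² = 138² = 19044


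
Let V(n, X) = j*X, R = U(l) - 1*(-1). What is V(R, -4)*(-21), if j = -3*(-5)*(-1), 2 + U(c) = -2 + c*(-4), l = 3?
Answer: -1260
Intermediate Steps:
U(c) = -4 - 4*c (U(c) = -2 + (-2 + c*(-4)) = -2 + (-2 - 4*c) = -4 - 4*c)
j = -15 (j = 15*(-1) = -15)
R = -15 (R = (-4 - 4*3) - 1*(-1) = (-4 - 12) + 1 = -16 + 1 = -15)
V(n, X) = -15*X
V(R, -4)*(-21) = -15*(-4)*(-21) = 60*(-21) = -1260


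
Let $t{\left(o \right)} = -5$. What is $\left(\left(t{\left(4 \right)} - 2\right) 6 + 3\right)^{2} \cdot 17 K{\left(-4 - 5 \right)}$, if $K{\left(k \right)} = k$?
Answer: $-232713$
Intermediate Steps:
$\left(\left(t{\left(4 \right)} - 2\right) 6 + 3\right)^{2} \cdot 17 K{\left(-4 - 5 \right)} = \left(\left(-5 - 2\right) 6 + 3\right)^{2} \cdot 17 \left(-4 - 5\right) = \left(\left(-7\right) 6 + 3\right)^{2} \cdot 17 \left(-4 - 5\right) = \left(-42 + 3\right)^{2} \cdot 17 \left(-9\right) = \left(-39\right)^{2} \cdot 17 \left(-9\right) = 1521 \cdot 17 \left(-9\right) = 25857 \left(-9\right) = -232713$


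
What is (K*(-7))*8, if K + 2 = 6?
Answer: -224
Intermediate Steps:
K = 4 (K = -2 + 6 = 4)
(K*(-7))*8 = (4*(-7))*8 = -28*8 = -224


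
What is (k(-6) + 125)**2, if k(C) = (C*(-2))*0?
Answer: 15625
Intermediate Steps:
k(C) = 0 (k(C) = -2*C*0 = 0)
(k(-6) + 125)**2 = (0 + 125)**2 = 125**2 = 15625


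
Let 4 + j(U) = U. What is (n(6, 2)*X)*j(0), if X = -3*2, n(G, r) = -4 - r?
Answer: -144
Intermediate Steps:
X = -6
j(U) = -4 + U
(n(6, 2)*X)*j(0) = ((-4 - 1*2)*(-6))*(-4 + 0) = ((-4 - 2)*(-6))*(-4) = -6*(-6)*(-4) = 36*(-4) = -144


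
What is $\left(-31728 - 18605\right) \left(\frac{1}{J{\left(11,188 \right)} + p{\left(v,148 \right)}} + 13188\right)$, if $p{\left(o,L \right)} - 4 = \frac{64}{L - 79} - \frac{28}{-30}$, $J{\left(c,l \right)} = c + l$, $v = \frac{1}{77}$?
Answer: $- \frac{15638272186931}{23559} \approx -6.6379 \cdot 10^{8}$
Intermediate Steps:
$v = \frac{1}{77} \approx 0.012987$
$p{\left(o,L \right)} = \frac{74}{15} + \frac{64}{-79 + L}$ ($p{\left(o,L \right)} = 4 + \left(\frac{64}{L - 79} - \frac{28}{-30}\right) = 4 + \left(\frac{64}{-79 + L} - - \frac{14}{15}\right) = 4 + \left(\frac{64}{-79 + L} + \frac{14}{15}\right) = 4 + \left(\frac{14}{15} + \frac{64}{-79 + L}\right) = \frac{74}{15} + \frac{64}{-79 + L}$)
$\left(-31728 - 18605\right) \left(\frac{1}{J{\left(11,188 \right)} + p{\left(v,148 \right)}} + 13188\right) = \left(-31728 - 18605\right) \left(\frac{1}{\left(11 + 188\right) + \frac{2 \left(-2443 + 37 \cdot 148\right)}{15 \left(-79 + 148\right)}} + 13188\right) = - 50333 \left(\frac{1}{199 + \frac{2 \left(-2443 + 5476\right)}{15 \cdot 69}} + 13188\right) = - 50333 \left(\frac{1}{199 + \frac{2}{15} \cdot \frac{1}{69} \cdot 3033} + 13188\right) = - 50333 \left(\frac{1}{199 + \frac{674}{115}} + 13188\right) = - 50333 \left(\frac{1}{\frac{23559}{115}} + 13188\right) = - 50333 \left(\frac{115}{23559} + 13188\right) = \left(-50333\right) \frac{310696207}{23559} = - \frac{15638272186931}{23559}$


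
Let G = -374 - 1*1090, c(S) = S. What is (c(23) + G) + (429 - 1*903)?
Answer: -1915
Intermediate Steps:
G = -1464 (G = -374 - 1090 = -1464)
(c(23) + G) + (429 - 1*903) = (23 - 1464) + (429 - 1*903) = -1441 + (429 - 903) = -1441 - 474 = -1915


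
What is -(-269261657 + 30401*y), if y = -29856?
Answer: 1176913913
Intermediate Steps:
-(-269261657 + 30401*y) = -30401/(1/(-29856 - 8857)) = -30401/(1/(-38713)) = -30401/(-1/38713) = -30401*(-38713) = 1176913913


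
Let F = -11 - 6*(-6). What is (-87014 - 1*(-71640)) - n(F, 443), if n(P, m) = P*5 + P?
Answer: -15524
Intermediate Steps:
F = 25 (F = -11 + 36 = 25)
n(P, m) = 6*P (n(P, m) = 5*P + P = 6*P)
(-87014 - 1*(-71640)) - n(F, 443) = (-87014 - 1*(-71640)) - 6*25 = (-87014 + 71640) - 1*150 = -15374 - 150 = -15524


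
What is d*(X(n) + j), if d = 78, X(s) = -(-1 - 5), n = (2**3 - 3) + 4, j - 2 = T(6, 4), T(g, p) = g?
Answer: 1092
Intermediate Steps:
j = 8 (j = 2 + 6 = 8)
n = 9 (n = (8 - 3) + 4 = 5 + 4 = 9)
X(s) = 6 (X(s) = -1*(-6) = 6)
d*(X(n) + j) = 78*(6 + 8) = 78*14 = 1092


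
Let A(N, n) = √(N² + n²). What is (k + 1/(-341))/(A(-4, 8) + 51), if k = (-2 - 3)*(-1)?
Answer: 86904/859661 - 6816*√5/859661 ≈ 0.083362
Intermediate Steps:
k = 5 (k = -5*(-1) = 5)
(k + 1/(-341))/(A(-4, 8) + 51) = (5 + 1/(-341))/(√((-4)² + 8²) + 51) = (5 - 1/341)/(√(16 + 64) + 51) = 1704/(341*(√80 + 51)) = 1704/(341*(4*√5 + 51)) = 1704/(341*(51 + 4*√5))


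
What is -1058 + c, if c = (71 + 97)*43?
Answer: 6166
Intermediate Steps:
c = 7224 (c = 168*43 = 7224)
-1058 + c = -1058 + 7224 = 6166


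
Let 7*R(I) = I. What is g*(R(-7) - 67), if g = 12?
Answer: -816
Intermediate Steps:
R(I) = I/7
g*(R(-7) - 67) = 12*((⅐)*(-7) - 67) = 12*(-1 - 67) = 12*(-68) = -816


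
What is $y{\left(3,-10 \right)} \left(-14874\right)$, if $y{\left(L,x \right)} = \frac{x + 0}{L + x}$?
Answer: $- \frac{148740}{7} \approx -21249.0$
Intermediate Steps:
$y{\left(L,x \right)} = \frac{x}{L + x}$
$y{\left(3,-10 \right)} \left(-14874\right) = - \frac{10}{3 - 10} \left(-14874\right) = - \frac{10}{-7} \left(-14874\right) = \left(-10\right) \left(- \frac{1}{7}\right) \left(-14874\right) = \frac{10}{7} \left(-14874\right) = - \frac{148740}{7}$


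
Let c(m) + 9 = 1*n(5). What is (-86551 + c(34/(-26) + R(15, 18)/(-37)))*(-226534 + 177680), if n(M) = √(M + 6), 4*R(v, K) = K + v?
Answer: 4228802240 - 48854*√11 ≈ 4.2286e+9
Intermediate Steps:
R(v, K) = K/4 + v/4 (R(v, K) = (K + v)/4 = K/4 + v/4)
n(M) = √(6 + M)
c(m) = -9 + √11 (c(m) = -9 + 1*√(6 + 5) = -9 + 1*√11 = -9 + √11)
(-86551 + c(34/(-26) + R(15, 18)/(-37)))*(-226534 + 177680) = (-86551 + (-9 + √11))*(-226534 + 177680) = (-86560 + √11)*(-48854) = 4228802240 - 48854*√11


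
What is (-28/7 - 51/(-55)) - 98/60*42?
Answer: -3942/55 ≈ -71.673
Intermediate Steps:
(-28/7 - 51/(-55)) - 98/60*42 = (-28*1/7 - 51*(-1/55)) - 98*1/60*42 = (-4 + 51/55) - 49/30*42 = -169/55 - 343/5 = -3942/55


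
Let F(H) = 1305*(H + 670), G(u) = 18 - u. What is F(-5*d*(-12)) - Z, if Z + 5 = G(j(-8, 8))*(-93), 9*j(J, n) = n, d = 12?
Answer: 5446639/3 ≈ 1.8155e+6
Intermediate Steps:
j(J, n) = n/9
F(H) = 874350 + 1305*H (F(H) = 1305*(670 + H) = 874350 + 1305*H)
Z = -4789/3 (Z = -5 + (18 - 8/9)*(-93) = -5 + (154/9)*(-93) = -5 - 4774/3 = -4789/3 ≈ -1596.3)
F(-5*d*(-12)) - Z = (874350 + 1305*(-5*12*(-12))) - 1*(-4789/3) = (874350 + 1305*(-60*(-12))) + 4789/3 = (874350 + 1305*720) + 4789/3 = (874350 + 939600) + 4789/3 = 1813950 + 4789/3 = 5446639/3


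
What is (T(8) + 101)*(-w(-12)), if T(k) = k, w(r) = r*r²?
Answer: 188352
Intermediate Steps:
w(r) = r³
(T(8) + 101)*(-w(-12)) = (8 + 101)*(-1*(-12)³) = 109*(-1*(-1728)) = 109*1728 = 188352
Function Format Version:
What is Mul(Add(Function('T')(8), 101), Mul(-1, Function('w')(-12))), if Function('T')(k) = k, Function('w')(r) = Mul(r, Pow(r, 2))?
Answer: 188352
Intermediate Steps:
Function('w')(r) = Pow(r, 3)
Mul(Add(Function('T')(8), 101), Mul(-1, Function('w')(-12))) = Mul(Add(8, 101), Mul(-1, Pow(-12, 3))) = Mul(109, Mul(-1, -1728)) = Mul(109, 1728) = 188352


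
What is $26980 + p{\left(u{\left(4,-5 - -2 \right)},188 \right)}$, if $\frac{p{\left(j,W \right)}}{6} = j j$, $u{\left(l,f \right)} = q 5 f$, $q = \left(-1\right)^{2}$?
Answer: $28330$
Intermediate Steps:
$q = 1$
$u{\left(l,f \right)} = 5 f$ ($u{\left(l,f \right)} = 1 \cdot 5 f = 5 f$)
$p{\left(j,W \right)} = 6 j^{2}$ ($p{\left(j,W \right)} = 6 j j = 6 j^{2}$)
$26980 + p{\left(u{\left(4,-5 - -2 \right)},188 \right)} = 26980 + 6 \left(5 \left(-5 - -2\right)\right)^{2} = 26980 + 6 \left(5 \left(-5 + 2\right)\right)^{2} = 26980 + 6 \left(5 \left(-3\right)\right)^{2} = 26980 + 6 \left(-15\right)^{2} = 26980 + 6 \cdot 225 = 26980 + 1350 = 28330$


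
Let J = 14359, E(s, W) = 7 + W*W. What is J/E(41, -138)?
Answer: 14359/19051 ≈ 0.75371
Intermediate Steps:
E(s, W) = 7 + W²
J/E(41, -138) = 14359/(7 + (-138)²) = 14359/(7 + 19044) = 14359/19051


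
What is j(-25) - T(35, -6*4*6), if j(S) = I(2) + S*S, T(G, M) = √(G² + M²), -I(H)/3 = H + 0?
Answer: 619 - √21961 ≈ 470.81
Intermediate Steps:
I(H) = -3*H (I(H) = -3*(H + 0) = -3*H)
j(S) = -6 + S² (j(S) = -3*2 + S*S = -6 + S²)
j(-25) - T(35, -6*4*6) = (-6 + (-25)²) - √(35² + (-6*4*6)²) = (-6 + 625) - √(1225 + (-24*6)²) = 619 - √(1225 + (-144)²) = 619 - √(1225 + 20736) = 619 - √21961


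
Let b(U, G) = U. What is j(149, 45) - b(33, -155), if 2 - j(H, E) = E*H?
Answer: -6736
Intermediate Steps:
j(H, E) = 2 - E*H
j(149, 45) - b(33, -155) = (2 - 1*45*149) - 1*33 = (2 - 6705) - 33 = -6703 - 33 = -6736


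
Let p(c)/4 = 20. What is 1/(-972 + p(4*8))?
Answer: -1/892 ≈ -0.0011211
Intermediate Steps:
p(c) = 80 (p(c) = 4*20 = 80)
1/(-972 + p(4*8)) = 1/(-972 + 80) = 1/(-892) = -1/892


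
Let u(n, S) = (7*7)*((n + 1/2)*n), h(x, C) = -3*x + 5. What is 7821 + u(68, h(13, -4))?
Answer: 236063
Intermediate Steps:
h(x, C) = 5 - 3*x
u(n, S) = 49*n*(1/2 + n) (u(n, S) = 49*((n + 1/2)*n) = 49*((1/2 + n)*n) = 49*(n*(1/2 + n)) = 49*n*(1/2 + n))
7821 + u(68, h(13, -4)) = 7821 + (49/2)*68*(1 + 2*68) = 7821 + (49/2)*68*(1 + 136) = 7821 + (49/2)*68*137 = 7821 + 228242 = 236063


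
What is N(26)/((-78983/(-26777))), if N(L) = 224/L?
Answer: 2999024/1026779 ≈ 2.9208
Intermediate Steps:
N(26)/((-78983/(-26777))) = (224/26)/((-78983/(-26777))) = (224*(1/26))/((-78983*(-1/26777))) = 112/(13*(78983/26777)) = (112/13)*(26777/78983) = 2999024/1026779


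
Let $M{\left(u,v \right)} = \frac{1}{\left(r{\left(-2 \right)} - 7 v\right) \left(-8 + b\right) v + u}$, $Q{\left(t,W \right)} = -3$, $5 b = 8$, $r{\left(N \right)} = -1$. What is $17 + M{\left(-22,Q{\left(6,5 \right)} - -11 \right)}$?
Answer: $\frac{246199}{14482} \approx 17.0$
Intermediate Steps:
$b = \frac{8}{5}$ ($b = \frac{1}{5} \cdot 8 = \frac{8}{5} \approx 1.6$)
$M{\left(u,v \right)} = \frac{1}{u + v \left(\frac{32}{5} + \frac{224 v}{5}\right)}$ ($M{\left(u,v \right)} = \frac{1}{\left(-1 - 7 v\right) \left(-8 + \frac{8}{5}\right) v + u} = \frac{1}{\left(-1 - 7 v\right) \left(- \frac{32}{5}\right) v + u} = \frac{1}{\left(\frac{32}{5} + \frac{224 v}{5}\right) v + u} = \frac{1}{v \left(\frac{32}{5} + \frac{224 v}{5}\right) + u} = \frac{1}{u + v \left(\frac{32}{5} + \frac{224 v}{5}\right)}$)
$17 + M{\left(-22,Q{\left(6,5 \right)} - -11 \right)} = 17 + \frac{5}{5 \left(-22\right) + 32 \left(-3 - -11\right) + 224 \left(-3 - -11\right)^{2}} = 17 + \frac{5}{-110 + 32 \left(-3 + 11\right) + 224 \left(-3 + 11\right)^{2}} = 17 + \frac{5}{-110 + 32 \cdot 8 + 224 \cdot 8^{2}} = 17 + \frac{5}{-110 + 256 + 224 \cdot 64} = 17 + \frac{5}{-110 + 256 + 14336} = 17 + \frac{5}{14482} = \frac{246199}{14482}$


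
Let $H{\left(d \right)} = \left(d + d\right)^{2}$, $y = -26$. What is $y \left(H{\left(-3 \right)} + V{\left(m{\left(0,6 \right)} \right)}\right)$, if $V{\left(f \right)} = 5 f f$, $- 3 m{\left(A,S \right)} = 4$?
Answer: $- \frac{10504}{9} \approx -1167.1$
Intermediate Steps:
$m{\left(A,S \right)} = - \frac{4}{3}$ ($m{\left(A,S \right)} = \left(- \frac{1}{3}\right) 4 = - \frac{4}{3}$)
$V{\left(f \right)} = 5 f^{2}$
$H{\left(d \right)} = 4 d^{2}$ ($H{\left(d \right)} = \left(2 d\right)^{2} = 4 d^{2}$)
$y \left(H{\left(-3 \right)} + V{\left(m{\left(0,6 \right)} \right)}\right) = - 26 \left(4 \left(-3\right)^{2} + 5 \left(- \frac{4}{3}\right)^{2}\right) = - 26 \left(4 \cdot 9 + 5 \cdot \frac{16}{9}\right) = - 26 \left(36 + \frac{80}{9}\right) = \left(-26\right) \frac{404}{9} = - \frac{10504}{9}$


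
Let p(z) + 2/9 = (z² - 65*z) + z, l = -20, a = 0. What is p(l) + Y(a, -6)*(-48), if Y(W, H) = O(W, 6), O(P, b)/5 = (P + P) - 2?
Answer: 19438/9 ≈ 2159.8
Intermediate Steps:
O(P, b) = -10 + 10*P (O(P, b) = 5*((P + P) - 2) = 5*(2*P - 2) = 5*(-2 + 2*P) = -10 + 10*P)
Y(W, H) = -10 + 10*W
p(z) = -2/9 + z² - 64*z (p(z) = -2/9 + ((z² - 65*z) + z) = -2/9 + (z² - 64*z) = -2/9 + z² - 64*z)
p(l) + Y(a, -6)*(-48) = (-2/9 + (-20)² - 64*(-20)) + (-10 + 10*0)*(-48) = (-2/9 + 400 + 1280) + (-10 + 0)*(-48) = 15118/9 - 10*(-48) = 15118/9 + 480 = 19438/9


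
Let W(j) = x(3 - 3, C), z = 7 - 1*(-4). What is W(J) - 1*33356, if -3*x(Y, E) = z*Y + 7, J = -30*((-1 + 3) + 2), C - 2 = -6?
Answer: -100075/3 ≈ -33358.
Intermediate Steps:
C = -4 (C = 2 - 6 = -4)
z = 11 (z = 7 + 4 = 11)
J = -120 (J = -30*(2 + 2) = -30*4 = -120)
x(Y, E) = -7/3 - 11*Y/3 (x(Y, E) = -(11*Y + 7)/3 = -(7 + 11*Y)/3 = -7/3 - 11*Y/3)
W(j) = -7/3 (W(j) = -7/3 - 11*(3 - 3)/3 = -7/3 - 11/3*0 = -7/3 + 0 = -7/3)
W(J) - 1*33356 = -7/3 - 1*33356 = -7/3 - 33356 = -100075/3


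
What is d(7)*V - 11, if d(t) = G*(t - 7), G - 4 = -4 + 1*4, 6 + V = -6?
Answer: -11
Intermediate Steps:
V = -12 (V = -6 - 6 = -12)
G = 4 (G = 4 + (-4 + 1*4) = 4 + (-4 + 4) = 4 + 0 = 4)
d(t) = -28 + 4*t (d(t) = 4*(t - 7) = 4*(-7 + t) = -28 + 4*t)
d(7)*V - 11 = (-28 + 4*7)*(-12) - 11 = (-28 + 28)*(-12) - 11 = 0*(-12) - 11 = 0 - 11 = -11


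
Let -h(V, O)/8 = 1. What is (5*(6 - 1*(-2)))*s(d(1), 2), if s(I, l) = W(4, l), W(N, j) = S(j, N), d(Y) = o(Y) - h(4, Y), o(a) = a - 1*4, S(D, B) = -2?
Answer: -80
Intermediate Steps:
h(V, O) = -8 (h(V, O) = -8*1 = -8)
o(a) = -4 + a (o(a) = a - 4 = -4 + a)
d(Y) = 4 + Y (d(Y) = (-4 + Y) - 1*(-8) = (-4 + Y) + 8 = 4 + Y)
W(N, j) = -2
s(I, l) = -2
(5*(6 - 1*(-2)))*s(d(1), 2) = (5*(6 - 1*(-2)))*(-2) = (5*(6 + 2))*(-2) = (5*8)*(-2) = 40*(-2) = -80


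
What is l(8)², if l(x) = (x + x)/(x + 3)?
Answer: 256/121 ≈ 2.1157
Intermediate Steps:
l(x) = 2*x/(3 + x) (l(x) = (2*x)/(3 + x) = 2*x/(3 + x))
l(8)² = (2*8/(3 + 8))² = (2*8/11)² = (2*8*(1/11))² = (16/11)² = 256/121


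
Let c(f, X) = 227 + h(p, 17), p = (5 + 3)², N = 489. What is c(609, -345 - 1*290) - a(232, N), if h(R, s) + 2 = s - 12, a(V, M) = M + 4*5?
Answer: -279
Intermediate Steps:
p = 64 (p = 8² = 64)
a(V, M) = 20 + M (a(V, M) = M + 20 = 20 + M)
h(R, s) = -14 + s (h(R, s) = -2 + (s - 12) = -2 + (-12 + s) = -14 + s)
c(f, X) = 230 (c(f, X) = 227 + (-14 + 17) = 227 + 3 = 230)
c(609, -345 - 1*290) - a(232, N) = 230 - (20 + 489) = 230 - 1*509 = 230 - 509 = -279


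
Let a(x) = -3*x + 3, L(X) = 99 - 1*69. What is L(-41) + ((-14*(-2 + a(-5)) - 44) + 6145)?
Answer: 5907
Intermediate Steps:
L(X) = 30 (L(X) = 99 - 69 = 30)
a(x) = 3 - 3*x
L(-41) + ((-14*(-2 + a(-5)) - 44) + 6145) = 30 + ((-14*(-2 + (3 - 3*(-5))) - 44) + 6145) = 30 + ((-14*(-2 + (3 + 15)) - 44) + 6145) = 30 + ((-14*(-2 + 18) - 44) + 6145) = 30 + ((-14*16 - 44) + 6145) = 30 + ((-224 - 44) + 6145) = 30 + (-268 + 6145) = 30 + 5877 = 5907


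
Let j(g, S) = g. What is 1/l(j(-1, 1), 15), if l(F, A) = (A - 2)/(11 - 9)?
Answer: 2/13 ≈ 0.15385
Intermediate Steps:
l(F, A) = -1 + A/2 (l(F, A) = (-2 + A)/2 = (-2 + A)*(1/2) = -1 + A/2)
1/l(j(-1, 1), 15) = 1/(-1 + (1/2)*15) = 1/(-1 + 15/2) = 1/(13/2) = 2/13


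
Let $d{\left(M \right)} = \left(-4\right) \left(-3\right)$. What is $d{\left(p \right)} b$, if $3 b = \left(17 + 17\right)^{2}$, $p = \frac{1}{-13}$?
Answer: $4624$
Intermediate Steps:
$p = - \frac{1}{13} \approx -0.076923$
$d{\left(M \right)} = 12$
$b = \frac{1156}{3}$ ($b = \frac{\left(17 + 17\right)^{2}}{3} = \frac{34^{2}}{3} = \frac{1}{3} \cdot 1156 = \frac{1156}{3} \approx 385.33$)
$d{\left(p \right)} b = 12 \cdot \frac{1156}{3} = 4624$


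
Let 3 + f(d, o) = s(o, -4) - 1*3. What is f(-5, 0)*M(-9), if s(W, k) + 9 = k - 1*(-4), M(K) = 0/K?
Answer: 0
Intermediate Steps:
M(K) = 0
s(W, k) = -5 + k (s(W, k) = -9 + (k - 1*(-4)) = -9 + (k + 4) = -9 + (4 + k) = -5 + k)
f(d, o) = -15 (f(d, o) = -3 + ((-5 - 4) - 1*3) = -3 + (-9 - 3) = -3 - 12 = -15)
f(-5, 0)*M(-9) = -15*0 = 0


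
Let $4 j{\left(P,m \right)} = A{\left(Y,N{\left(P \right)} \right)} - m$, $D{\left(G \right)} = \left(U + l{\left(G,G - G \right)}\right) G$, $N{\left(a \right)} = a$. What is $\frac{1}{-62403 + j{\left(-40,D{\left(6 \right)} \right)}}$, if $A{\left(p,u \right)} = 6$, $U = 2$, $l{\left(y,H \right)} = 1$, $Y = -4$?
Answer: $- \frac{1}{62406} \approx -1.6024 \cdot 10^{-5}$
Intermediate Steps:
$D{\left(G \right)} = 3 G$ ($D{\left(G \right)} = \left(2 + 1\right) G = 3 G$)
$j{\left(P,m \right)} = \frac{3}{2} - \frac{m}{4}$ ($j{\left(P,m \right)} = \frac{6 - m}{4} = \frac{3}{2} - \frac{m}{4}$)
$\frac{1}{-62403 + j{\left(-40,D{\left(6 \right)} \right)}} = \frac{1}{-62403 + \left(\frac{3}{2} - \frac{3 \cdot 6}{4}\right)} = \frac{1}{-62403 + \left(\frac{3}{2} - \frac{9}{2}\right)} = \frac{1}{-62403 - 3} = \frac{1}{-62406} = - \frac{1}{62406}$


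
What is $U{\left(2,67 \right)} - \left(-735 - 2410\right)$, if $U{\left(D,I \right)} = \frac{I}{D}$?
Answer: $\frac{6357}{2} \approx 3178.5$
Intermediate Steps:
$U{\left(2,67 \right)} - \left(-735 - 2410\right) = \frac{67}{2} - \left(-735 - 2410\right) = 67 \cdot \frac{1}{2} - \left(-735 - 2410\right) = \frac{67}{2} - -3145 = \frac{67}{2} + 3145 = \frac{6357}{2}$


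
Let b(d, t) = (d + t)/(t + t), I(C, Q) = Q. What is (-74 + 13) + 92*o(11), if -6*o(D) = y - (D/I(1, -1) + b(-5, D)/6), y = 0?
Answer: -7556/33 ≈ -228.97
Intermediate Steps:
b(d, t) = (d + t)/(2*t) (b(d, t) = (d + t)/((2*t)) = (d + t)*(1/(2*t)) = (d + t)/(2*t))
o(D) = -D/6 + (-5 + D)/(72*D) (o(D) = -(0 - (D/(-1) + ((-5 + D)/(2*D))/6))/6 = -(0 - (D*(-1) + ((-5 + D)/(2*D))*(1/6)))/6 = -(0 - (-D + (-5 + D)/(12*D)))/6 = -(0 + (D - (-5 + D)/(12*D)))/6 = -(D - (-5 + D)/(12*D))/6 = -D/6 + (-5 + D)/(72*D))
(-74 + 13) + 92*o(11) = (-74 + 13) + 92*((1/72)*(-5 + 11 - 12*11**2)/11) = -61 + 92*((1/72)*(1/11)*(-5 + 11 - 12*121)) = -61 + 92*((1/72)*(1/11)*(-5 + 11 - 1452)) = -61 + 92*((1/72)*(1/11)*(-1446)) = -61 + 92*(-241/132) = -61 - 5543/33 = -7556/33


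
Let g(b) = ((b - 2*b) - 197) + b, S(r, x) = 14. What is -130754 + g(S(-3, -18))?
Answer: -130951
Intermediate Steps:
g(b) = -197 (g(b) = (-b - 197) + b = (-197 - b) + b = -197)
-130754 + g(S(-3, -18)) = -130754 - 197 = -130951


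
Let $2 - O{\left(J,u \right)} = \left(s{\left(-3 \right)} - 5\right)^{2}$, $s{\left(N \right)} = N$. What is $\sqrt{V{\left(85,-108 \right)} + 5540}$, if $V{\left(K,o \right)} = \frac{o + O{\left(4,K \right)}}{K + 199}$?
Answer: $\frac{\sqrt{111696490}}{142} \approx 74.427$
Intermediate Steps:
$O{\left(J,u \right)} = -62$ ($O{\left(J,u \right)} = 2 - \left(-3 - 5\right)^{2} = 2 - \left(-8\right)^{2} = 2 - 64 = -62$)
$V{\left(K,o \right)} = \frac{-62 + o}{199 + K}$ ($V{\left(K,o \right)} = \frac{o - 62}{K + 199} = \frac{-62 + o}{199 + K}$)
$\sqrt{V{\left(85,-108 \right)} + 5540} = \sqrt{\frac{-62 - 108}{199 + 85} + 5540} = \sqrt{\frac{1}{284} \left(-170\right) + 5540} = \sqrt{- \frac{85}{142} + 5540} = \sqrt{\frac{786595}{142}} = \frac{\sqrt{111696490}}{142}$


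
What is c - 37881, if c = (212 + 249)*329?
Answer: 113788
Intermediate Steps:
c = 151669 (c = 461*329 = 151669)
c - 37881 = 151669 - 37881 = 113788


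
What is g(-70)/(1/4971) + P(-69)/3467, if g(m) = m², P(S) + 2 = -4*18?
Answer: 84448839226/3467 ≈ 2.4358e+7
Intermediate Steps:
P(S) = -74 (P(S) = -2 - 4*18 = -2 - 72 = -74)
g(-70)/(1/4971) + P(-69)/3467 = (-70)²/(1/4971) - 74/3467 = 4900/(1/4971) - 74*1/3467 = 4900*4971 - 74/3467 = 24357900 - 74/3467 = 84448839226/3467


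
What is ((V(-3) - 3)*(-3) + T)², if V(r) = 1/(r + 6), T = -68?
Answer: 3600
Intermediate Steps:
V(r) = 1/(6 + r)
((V(-3) - 3)*(-3) + T)² = ((1/(6 - 3) - 3)*(-3) - 68)² = ((1/3 - 3)*(-3) - 68)² = ((⅓ - 3)*(-3) - 68)² = (-8/3*(-3) - 68)² = (8 - 68)² = (-60)² = 3600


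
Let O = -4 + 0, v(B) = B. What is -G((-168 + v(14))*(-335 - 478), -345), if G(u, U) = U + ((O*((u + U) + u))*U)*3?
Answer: -1035243915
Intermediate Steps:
O = -4
G(u, U) = U + 3*U*(-8*u - 4*U) (G(u, U) = U + ((-4*((u + U) + u))*U)*3 = U + ((-4*((U + u) + u))*U)*3 = U + ((-4*(U + 2*u))*U)*3 = U + ((-8*u - 4*U)*U)*3 = U + (U*(-8*u - 4*U))*3 = U + 3*U*(-8*u - 4*U))
-G((-168 + v(14))*(-335 - 478), -345) = -(-345)*(1 - 24*(-168 + 14)*(-335 - 478) - 12*(-345)) = -(-345)*(1 - (-3696)*(-813) + 4140) = -(-345)*(1 - 24*125202 + 4140) = -(-345)*(1 - 3004848 + 4140) = -(-345)*(-3000707) = -1*1035243915 = -1035243915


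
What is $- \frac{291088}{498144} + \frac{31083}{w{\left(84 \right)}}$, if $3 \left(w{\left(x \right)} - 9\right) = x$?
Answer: $\frac{967064981}{1151958} \approx 839.5$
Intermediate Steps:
$w{\left(x \right)} = 9 + \frac{x}{3}$
$- \frac{291088}{498144} + \frac{31083}{w{\left(84 \right)}} = - \frac{291088}{498144} + \frac{31083}{9 + \frac{1}{3} \cdot 84} = \left(-291088\right) \frac{1}{498144} + \frac{31083}{9 + 28} = - \frac{18193}{31134} + \frac{31083}{37} = \frac{967064981}{1151958}$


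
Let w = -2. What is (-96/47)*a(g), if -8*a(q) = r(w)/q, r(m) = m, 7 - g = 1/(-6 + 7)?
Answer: -4/47 ≈ -0.085106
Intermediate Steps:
g = 6 (g = 7 - 1/(-6 + 7) = 7 - 1/1 = 7 - 1*1 = 7 - 1 = 6)
a(q) = 1/(4*q) (a(q) = -(-1)/(4*q) = 1/(4*q))
(-96/47)*a(g) = (-96/47)*((¼)/6) = (-96/47)*((¼)*(⅙)) = -8*12/47*(1/24) = -96/47*1/24 = -4/47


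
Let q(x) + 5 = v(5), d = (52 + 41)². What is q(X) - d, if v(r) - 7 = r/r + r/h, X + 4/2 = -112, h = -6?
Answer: -51881/6 ≈ -8646.8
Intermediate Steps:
X = -114 (X = -2 - 112 = -114)
d = 8649 (d = 93² = 8649)
v(r) = 8 - r/6 (v(r) = 7 + (r/r + r/(-6)) = 7 + (1 + r*(-⅙)) = 7 + (1 - r/6) = 8 - r/6)
q(x) = 13/6 (q(x) = -5 + (8 - ⅙*5) = -5 + (8 - ⅚) = -5 + 43/6 = 13/6)
q(X) - d = 13/6 - 1*8649 = 13/6 - 8649 = -51881/6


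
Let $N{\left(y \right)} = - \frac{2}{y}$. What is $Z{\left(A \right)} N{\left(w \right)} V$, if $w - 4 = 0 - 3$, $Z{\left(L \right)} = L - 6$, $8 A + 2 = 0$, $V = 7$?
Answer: $\frac{175}{2} \approx 87.5$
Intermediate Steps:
$A = - \frac{1}{4}$ ($A = - \frac{1}{4} + \frac{1}{8} \cdot 0 = - \frac{1}{4} + 0 = - \frac{1}{4} \approx -0.25$)
$Z{\left(L \right)} = -6 + L$ ($Z{\left(L \right)} = L - 6 = -6 + L$)
$w = 1$ ($w = 4 + \left(0 - 3\right) = 4 - 3 = 1$)
$Z{\left(A \right)} N{\left(w \right)} V = \left(-6 - \frac{1}{4}\right) \left(- \frac{2}{1}\right) 7 = - \frac{25 \left(\left(-2\right) 1\right)}{4} \cdot 7 = \left(- \frac{25}{4}\right) \left(-2\right) 7 = \frac{25}{2} \cdot 7 = \frac{175}{2}$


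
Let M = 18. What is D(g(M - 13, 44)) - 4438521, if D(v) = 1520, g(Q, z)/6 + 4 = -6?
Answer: -4437001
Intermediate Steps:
g(Q, z) = -60 (g(Q, z) = -24 + 6*(-6) = -24 - 36 = -60)
D(g(M - 13, 44)) - 4438521 = 1520 - 4438521 = -4437001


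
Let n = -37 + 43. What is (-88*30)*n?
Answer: -15840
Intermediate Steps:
n = 6
(-88*30)*n = -88*30*6 = -2640*6 = -15840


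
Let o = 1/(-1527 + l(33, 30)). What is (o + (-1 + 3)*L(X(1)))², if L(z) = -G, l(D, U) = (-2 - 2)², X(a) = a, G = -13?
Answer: 1543311225/2283121 ≈ 675.97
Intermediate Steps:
l(D, U) = 16 (l(D, U) = (-4)² = 16)
L(z) = 13 (L(z) = -1*(-13) = 13)
o = -1/1511 (o = 1/(-1527 + 16) = 1/(-1511) = -1/1511 ≈ -0.00066181)
(o + (-1 + 3)*L(X(1)))² = (-1/1511 + (-1 + 3)*13)² = (-1/1511 + 2*13)² = (-1/1511 + 26)² = (39285/1511)² = 1543311225/2283121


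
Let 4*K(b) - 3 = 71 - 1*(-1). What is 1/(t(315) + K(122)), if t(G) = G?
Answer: 4/1335 ≈ 0.0029963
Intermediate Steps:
K(b) = 75/4 (K(b) = ¾ + (71 - 1*(-1))/4 = ¾ + (71 + 1)/4 = ¾ + (¼)*72 = ¾ + 18 = 75/4)
1/(t(315) + K(122)) = 1/(315 + 75/4) = 1/(1335/4) = 4/1335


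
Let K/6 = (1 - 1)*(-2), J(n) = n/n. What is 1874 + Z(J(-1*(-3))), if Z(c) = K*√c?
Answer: 1874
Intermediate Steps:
J(n) = 1
K = 0 (K = 6*((1 - 1)*(-2)) = 6*(0*(-2)) = 6*0 = 0)
Z(c) = 0 (Z(c) = 0*√c = 0)
1874 + Z(J(-1*(-3))) = 1874 + 0 = 1874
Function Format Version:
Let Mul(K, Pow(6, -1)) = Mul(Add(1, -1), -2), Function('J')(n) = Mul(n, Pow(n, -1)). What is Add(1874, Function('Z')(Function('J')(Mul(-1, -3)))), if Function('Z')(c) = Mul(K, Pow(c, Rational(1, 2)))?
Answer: 1874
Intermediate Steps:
Function('J')(n) = 1
K = 0 (K = Mul(6, Mul(Add(1, -1), -2)) = Mul(6, Mul(0, -2)) = Mul(6, 0) = 0)
Function('Z')(c) = 0 (Function('Z')(c) = Mul(0, Pow(c, Rational(1, 2))) = 0)
Add(1874, Function('Z')(Function('J')(Mul(-1, -3)))) = Add(1874, 0) = 1874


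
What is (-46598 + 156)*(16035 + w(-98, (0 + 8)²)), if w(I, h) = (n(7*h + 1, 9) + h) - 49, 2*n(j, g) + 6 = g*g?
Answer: -747135675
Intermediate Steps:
n(j, g) = -3 + g²/2 (n(j, g) = -3 + (g*g)/2 = -3 + g²/2)
w(I, h) = -23/2 + h (w(I, h) = ((-3 + (½)*9²) + h) - 49 = ((-3 + (½)*81) + h) - 49 = ((-3 + 81/2) + h) - 49 = (75/2 + h) - 49 = -23/2 + h)
(-46598 + 156)*(16035 + w(-98, (0 + 8)²)) = (-46598 + 156)*(16035 + (-23/2 + (0 + 8)²)) = -46442*(16035 + (-23/2 + 8²)) = -46442*(16035 + (-23/2 + 64)) = -46442*(16035 + 105/2) = -46442*32175/2 = -747135675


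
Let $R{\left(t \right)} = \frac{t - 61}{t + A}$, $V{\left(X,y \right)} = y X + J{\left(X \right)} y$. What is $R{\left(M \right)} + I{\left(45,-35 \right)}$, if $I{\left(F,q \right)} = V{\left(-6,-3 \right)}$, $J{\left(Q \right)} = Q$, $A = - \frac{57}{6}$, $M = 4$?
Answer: $\frac{510}{11} \approx 46.364$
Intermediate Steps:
$A = - \frac{19}{2}$ ($A = \left(-57\right) \frac{1}{6} = - \frac{19}{2} \approx -9.5$)
$V{\left(X,y \right)} = 2 X y$ ($V{\left(X,y \right)} = y X + X y = X y + X y = 2 X y$)
$I{\left(F,q \right)} = 36$ ($I{\left(F,q \right)} = 2 \left(-6\right) \left(-3\right) = 36$)
$R{\left(t \right)} = \frac{-61 + t}{- \frac{19}{2} + t}$ ($R{\left(t \right)} = \frac{t - 61}{t - \frac{19}{2}} = \frac{-61 + t}{- \frac{19}{2} + t}$)
$R{\left(M \right)} + I{\left(45,-35 \right)} = \frac{2 \left(-61 + 4\right)}{-19 + 2 \cdot 4} + 36 = 2 \frac{1}{-19 + 8} \left(-57\right) + 36 = 2 \frac{1}{-11} \left(-57\right) + 36 = 2 \left(- \frac{1}{11}\right) \left(-57\right) + 36 = \frac{114}{11} + 36 = \frac{510}{11}$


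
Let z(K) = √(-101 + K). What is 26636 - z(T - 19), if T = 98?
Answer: 26636 - I*√22 ≈ 26636.0 - 4.6904*I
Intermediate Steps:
26636 - z(T - 19) = 26636 - √(-101 + (98 - 19)) = 26636 - √(-101 + 79) = 26636 - √(-22) = 26636 - I*√22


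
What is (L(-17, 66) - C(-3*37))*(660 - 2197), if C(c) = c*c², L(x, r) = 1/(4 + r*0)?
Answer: -8408196925/4 ≈ -2.1020e+9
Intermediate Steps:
L(x, r) = ¼ (L(x, r) = 1/(4 + 0) = 1/4 = ¼)
C(c) = c³
(L(-17, 66) - C(-3*37))*(660 - 2197) = (¼ - (-3*37)³)*(660 - 2197) = (¼ - 1*(-111)³)*(-1537) = (¼ - 1*(-1367631))*(-1537) = (¼ + 1367631)*(-1537) = (5470525/4)*(-1537) = -8408196925/4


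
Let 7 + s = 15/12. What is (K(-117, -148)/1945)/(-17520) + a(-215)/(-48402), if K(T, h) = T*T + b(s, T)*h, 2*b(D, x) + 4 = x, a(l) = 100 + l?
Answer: 470469919/274894318800 ≈ 0.0017115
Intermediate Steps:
s = -23/4 (s = -7 + 15/12 = -7 + 15*(1/12) = -7 + 5/4 = -23/4 ≈ -5.7500)
b(D, x) = -2 + x/2
K(T, h) = T² + h*(-2 + T/2) (K(T, h) = T*T + (-2 + T/2)*h = T² + h*(-2 + T/2))
(K(-117, -148)/1945)/(-17520) + a(-215)/(-48402) = (((-117)² + (½)*(-148)*(-4 - 117))/1945)/(-17520) + (100 - 215)/(-48402) = ((13689 + (½)*(-148)*(-121))*(1/1945))*(-1/17520) - 115*(-1/48402) = ((13689 + 8954)*(1/1945))*(-1/17520) + 115/48402 = (22643*(1/1945))*(-1/17520) + 115/48402 = (22643/1945)*(-1/17520) + 115/48402 = -22643/34076400 + 115/48402 = 470469919/274894318800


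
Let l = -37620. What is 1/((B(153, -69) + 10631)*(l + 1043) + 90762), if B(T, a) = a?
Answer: -1/386235512 ≈ -2.5891e-9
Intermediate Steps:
1/((B(153, -69) + 10631)*(l + 1043) + 90762) = 1/((-69 + 10631)*(-37620 + 1043) + 90762) = 1/(10562*(-36577) + 90762) = 1/(-386326274 + 90762) = 1/(-386235512) = -1/386235512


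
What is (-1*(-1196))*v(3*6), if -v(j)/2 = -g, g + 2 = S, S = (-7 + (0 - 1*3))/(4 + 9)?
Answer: -6624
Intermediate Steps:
S = -10/13 (S = (-7 + (0 - 3))/13 = (-7 - 3)*(1/13) = -10*1/13 = -10/13 ≈ -0.76923)
g = -36/13 (g = -2 - 10/13 = -36/13 ≈ -2.7692)
v(j) = -72/13 (v(j) = -(-2)*(-36)/13 = -2*36/13 = -72/13)
(-1*(-1196))*v(3*6) = -1*(-1196)*(-72/13) = 1196*(-72/13) = -6624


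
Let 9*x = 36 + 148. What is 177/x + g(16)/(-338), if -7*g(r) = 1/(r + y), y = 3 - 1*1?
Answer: 16960717/1959048 ≈ 8.6576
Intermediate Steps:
x = 184/9 (x = (36 + 148)/9 = (⅑)*184 = 184/9 ≈ 20.444)
y = 2 (y = 3 - 1 = 2)
g(r) = -1/(7*(2 + r)) (g(r) = -1/(7*(r + 2)) = -1/(7*(2 + r)))
177/x + g(16)/(-338) = 177/(184/9) - 1/(14 + 7*16)/(-338) = 177*(9/184) - 1/(14 + 112)*(-1/338) = 1593/184 - 1/126*(-1/338) = 1593/184 + 1/42588 = 16960717/1959048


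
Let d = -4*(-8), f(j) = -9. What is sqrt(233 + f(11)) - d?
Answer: -32 + 4*sqrt(14) ≈ -17.033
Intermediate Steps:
d = 32
sqrt(233 + f(11)) - d = sqrt(233 - 9) - 1*32 = sqrt(224) - 32 = 4*sqrt(14) - 32 = -32 + 4*sqrt(14)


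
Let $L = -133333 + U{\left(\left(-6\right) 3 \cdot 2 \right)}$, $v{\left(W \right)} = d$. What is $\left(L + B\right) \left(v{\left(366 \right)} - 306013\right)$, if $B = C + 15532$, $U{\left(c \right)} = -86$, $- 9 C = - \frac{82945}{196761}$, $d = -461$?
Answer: $\frac{21326503376948644}{590283} \approx 3.6129 \cdot 10^{10}$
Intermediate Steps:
$C = \frac{82945}{1770849}$ ($C = - \frac{\left(-82945\right) \frac{1}{196761}}{9} = \left(- \frac{1}{9}\right) \left(- \frac{82945}{196761}\right) = \frac{82945}{1770849} \approx 0.046839$)
$v{\left(W \right)} = -461$
$L = -133419$ ($L = -133333 - 86 = -133419$)
$B = \frac{27504909613}{1770849}$ ($B = \frac{82945}{1770849} + 15532 = \frac{27504909613}{1770849} \approx 15532.0$)
$\left(L + B\right) \left(v{\left(366 \right)} - 306013\right) = \left(-133419 + \frac{27504909613}{1770849}\right) \left(-461 - 306013\right) = \left(- \frac{208759993118}{1770849}\right) \left(-306474\right) = \frac{21326503376948644}{590283}$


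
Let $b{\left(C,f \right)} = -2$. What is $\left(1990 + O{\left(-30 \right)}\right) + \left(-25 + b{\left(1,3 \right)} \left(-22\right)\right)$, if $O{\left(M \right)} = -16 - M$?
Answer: $2023$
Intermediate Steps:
$\left(1990 + O{\left(-30 \right)}\right) + \left(-25 + b{\left(1,3 \right)} \left(-22\right)\right) = \left(1990 - -14\right) - -19 = \left(1990 + \left(-16 + 30\right)\right) + \left(-25 + 44\right) = \left(1990 + 14\right) + 19 = 2004 + 19 = 2023$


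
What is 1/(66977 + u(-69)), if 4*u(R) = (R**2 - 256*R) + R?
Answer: 1/72566 ≈ 1.3781e-5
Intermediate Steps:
u(R) = -255*R/4 + R**2/4 (u(R) = ((R**2 - 256*R) + R)/4 = (R**2 - 255*R)/4 = -255*R/4 + R**2/4)
1/(66977 + u(-69)) = 1/(66977 + (1/4)*(-69)*(-255 - 69)) = 1/(66977 + (1/4)*(-69)*(-324)) = 1/(66977 + 5589) = 1/72566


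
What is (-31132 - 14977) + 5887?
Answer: -40222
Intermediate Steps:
(-31132 - 14977) + 5887 = -46109 + 5887 = -40222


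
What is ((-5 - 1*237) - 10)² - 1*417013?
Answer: -353509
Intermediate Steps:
((-5 - 1*237) - 10)² - 1*417013 = ((-5 - 237) - 10)² - 417013 = (-242 - 10)² - 417013 = (-252)² - 417013 = 63504 - 417013 = -353509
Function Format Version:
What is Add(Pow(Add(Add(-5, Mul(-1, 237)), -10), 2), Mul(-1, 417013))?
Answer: -353509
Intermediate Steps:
Add(Pow(Add(Add(-5, Mul(-1, 237)), -10), 2), Mul(-1, 417013)) = Add(Pow(Add(Add(-5, -237), -10), 2), -417013) = Add(Pow(Add(-242, -10), 2), -417013) = Add(Pow(-252, 2), -417013) = Add(63504, -417013) = -353509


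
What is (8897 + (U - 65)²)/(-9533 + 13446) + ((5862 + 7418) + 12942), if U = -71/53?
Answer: 288259534903/10991617 ≈ 26225.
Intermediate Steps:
U = -71/53 (U = -71*1/53 = -71/53 ≈ -1.3396)
(8897 + (U - 65)²)/(-9533 + 13446) + ((5862 + 7418) + 12942) = (8897 + (-71/53 - 65)²)/(-9533 + 13446) + ((5862 + 7418) + 12942) = (8897 + (-3516/53)²)/3913 + (13280 + 12942) = (8897 + 12362256/2809)*(1/3913) + 26222 = (37353929/2809)*(1/3913) + 26222 = 37353929/10991617 + 26222 = 288259534903/10991617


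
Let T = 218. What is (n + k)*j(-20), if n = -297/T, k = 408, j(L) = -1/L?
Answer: 88647/4360 ≈ 20.332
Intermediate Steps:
n = -297/218 ≈ -1.3624
(n + k)*j(-20) = (-297/218 + 408)*(-1/(-20)) = 88647*(-1*(-1/20))/218 = (88647/218)*(1/20) = 88647/4360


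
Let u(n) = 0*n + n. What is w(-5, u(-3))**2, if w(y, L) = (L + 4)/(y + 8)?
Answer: 1/9 ≈ 0.11111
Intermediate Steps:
u(n) = n (u(n) = 0 + n = n)
w(y, L) = (4 + L)/(8 + y)
w(-5, u(-3))**2 = ((4 - 3)/(8 - 5))**2 = (1/3)**2 = 1/9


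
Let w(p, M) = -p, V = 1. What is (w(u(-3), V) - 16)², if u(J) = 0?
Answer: 256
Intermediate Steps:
(w(u(-3), V) - 16)² = (-1*0 - 16)² = (0 - 16)² = (-16)² = 256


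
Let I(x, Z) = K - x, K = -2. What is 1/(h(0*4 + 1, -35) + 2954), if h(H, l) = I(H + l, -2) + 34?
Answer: 1/3020 ≈ 0.00033113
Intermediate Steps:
I(x, Z) = -2 - x
h(H, l) = 32 - H - l (h(H, l) = (-2 - (H + l)) + 34 = (-2 + (-H - l)) + 34 = (-2 - H - l) + 34 = 32 - H - l)
1/(h(0*4 + 1, -35) + 2954) = 1/((32 - (0*4 + 1) - 1*(-35)) + 2954) = 1/((32 - (0 + 1) + 35) + 2954) = 1/((32 - 1*1 + 35) + 2954) = 1/((32 - 1 + 35) + 2954) = 1/(66 + 2954) = 1/3020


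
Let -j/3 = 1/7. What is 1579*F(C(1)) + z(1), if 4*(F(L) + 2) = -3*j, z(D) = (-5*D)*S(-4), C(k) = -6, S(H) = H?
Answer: -73653/28 ≈ -2630.5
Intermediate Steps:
j = -3/7 ≈ -0.42857
z(D) = 20*D (z(D) = -5*D*(-4) = 20*D)
F(L) = -47/28 (F(L) = -2 + (-3*(-3/7))/4 = -2 + (¼)*(9/7) = -2 + 9/28 = -47/28)
1579*F(C(1)) + z(1) = 1579*(-47/28) + 20*1 = -74213/28 + 20 = -73653/28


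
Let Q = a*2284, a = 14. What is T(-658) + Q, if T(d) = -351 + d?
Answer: 30967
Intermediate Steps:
Q = 31976 (Q = 14*2284 = 31976)
T(-658) + Q = (-351 - 658) + 31976 = -1009 + 31976 = 30967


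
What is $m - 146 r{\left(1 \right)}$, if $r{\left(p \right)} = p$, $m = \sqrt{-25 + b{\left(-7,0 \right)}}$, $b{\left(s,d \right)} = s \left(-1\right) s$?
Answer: $-146 + i \sqrt{74} \approx -146.0 + 8.6023 i$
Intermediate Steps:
$b{\left(s,d \right)} = - s^{2}$ ($b{\left(s,d \right)} = - s s = - s^{2}$)
$m = i \sqrt{74}$ ($m = \sqrt{-25 - \left(-7\right)^{2}} = \sqrt{-25 - 49} = \sqrt{-74} = i \sqrt{74} \approx 8.6023 i$)
$m - 146 r{\left(1 \right)} = i \sqrt{74} - 146 = -146 + i \sqrt{74}$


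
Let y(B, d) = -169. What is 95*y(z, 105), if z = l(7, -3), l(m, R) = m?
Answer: -16055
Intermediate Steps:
z = 7
95*y(z, 105) = 95*(-169) = -16055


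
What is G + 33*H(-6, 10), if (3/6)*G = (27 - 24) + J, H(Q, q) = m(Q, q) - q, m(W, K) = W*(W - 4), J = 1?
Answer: 1658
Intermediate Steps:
m(W, K) = W*(-4 + W)
H(Q, q) = -q + Q*(-4 + Q) (H(Q, q) = Q*(-4 + Q) - q = -q + Q*(-4 + Q))
G = 8 (G = 2*((27 - 24) + 1) = 2*(3 + 1) = 2*4 = 8)
G + 33*H(-6, 10) = 8 + 33*(-1*10 - 6*(-4 - 6)) = 8 + 33*(-10 - 6*(-10)) = 8 + 33*(-10 + 60) = 8 + 33*50 = 8 + 1650 = 1658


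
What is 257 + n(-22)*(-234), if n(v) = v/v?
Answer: 23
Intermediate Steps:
n(v) = 1
257 + n(-22)*(-234) = 257 + 1*(-234) = 257 - 234 = 23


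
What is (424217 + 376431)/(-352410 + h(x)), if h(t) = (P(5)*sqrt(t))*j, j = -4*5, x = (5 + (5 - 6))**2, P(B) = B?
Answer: -400324/176405 ≈ -2.2693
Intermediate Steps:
x = 16 (x = (5 - 1)**2 = 4**2 = 16)
j = -20
h(t) = -100*sqrt(t) (h(t) = (5*sqrt(t))*(-20) = -100*sqrt(t))
(424217 + 376431)/(-352410 + h(x)) = (424217 + 376431)/(-352410 - 100*sqrt(16)) = 800648/(-352410 - 100*4) = 800648/(-352410 - 400) = 800648/(-352810) = 800648*(-1/352810) = -400324/176405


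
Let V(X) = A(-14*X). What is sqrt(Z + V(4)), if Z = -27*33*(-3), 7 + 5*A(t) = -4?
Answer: sqrt(66770)/5 ≈ 51.680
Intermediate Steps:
A(t) = -11/5 (A(t) = -7/5 + (1/5)*(-4) = -7/5 - 4/5 = -11/5)
V(X) = -11/5
Z = 2673 (Z = -891*(-3) = 2673)
sqrt(Z + V(4)) = sqrt(2673 - 11/5) = sqrt(13354/5) = sqrt(66770)/5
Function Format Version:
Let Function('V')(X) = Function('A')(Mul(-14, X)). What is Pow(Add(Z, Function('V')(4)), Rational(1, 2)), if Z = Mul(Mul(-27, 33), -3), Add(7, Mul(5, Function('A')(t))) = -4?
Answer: Mul(Rational(1, 5), Pow(66770, Rational(1, 2))) ≈ 51.680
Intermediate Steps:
Function('A')(t) = Rational(-11, 5) (Function('A')(t) = Add(Rational(-7, 5), Mul(Rational(1, 5), -4)) = Add(Rational(-7, 5), Rational(-4, 5)) = Rational(-11, 5))
Function('V')(X) = Rational(-11, 5)
Z = 2673 (Z = Mul(-891, -3) = 2673)
Pow(Add(Z, Function('V')(4)), Rational(1, 2)) = Pow(Add(2673, Rational(-11, 5)), Rational(1, 2)) = Pow(Rational(13354, 5), Rational(1, 2)) = Mul(Rational(1, 5), Pow(66770, Rational(1, 2)))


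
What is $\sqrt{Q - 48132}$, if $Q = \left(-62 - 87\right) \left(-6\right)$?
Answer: $i \sqrt{47238} \approx 217.34 i$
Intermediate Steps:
$Q = 894$ ($Q = \left(-149\right) \left(-6\right) = 894$)
$\sqrt{Q - 48132} = \sqrt{894 - 48132} = \sqrt{-47238} = i \sqrt{47238}$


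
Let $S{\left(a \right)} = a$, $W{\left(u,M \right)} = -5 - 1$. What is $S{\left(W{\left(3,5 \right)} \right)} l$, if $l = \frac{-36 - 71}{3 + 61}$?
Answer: $\frac{321}{32} \approx 10.031$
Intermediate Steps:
$W{\left(u,M \right)} = -6$ ($W{\left(u,M \right)} = -5 - 1 = -6$)
$l = - \frac{107}{64} \approx -1.6719$
$S{\left(W{\left(3,5 \right)} \right)} l = \left(-6\right) \left(- \frac{107}{64}\right) = \frac{321}{32}$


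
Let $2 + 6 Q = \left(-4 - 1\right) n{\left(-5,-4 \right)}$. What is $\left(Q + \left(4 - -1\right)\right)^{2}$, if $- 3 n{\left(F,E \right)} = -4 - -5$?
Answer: $\frac{7921}{324} \approx 24.448$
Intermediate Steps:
$n{\left(F,E \right)} = - \frac{1}{3}$ ($n{\left(F,E \right)} = - \frac{-4 - -5}{3} = - \frac{-4 + 5}{3} = \left(- \frac{1}{3}\right) 1 = - \frac{1}{3}$)
$Q = - \frac{1}{18}$ ($Q = - \frac{1}{3} + \frac{\left(-4 - 1\right) \left(- \frac{1}{3}\right)}{6} = - \frac{1}{3} + \frac{\left(-5\right) \left(- \frac{1}{3}\right)}{6} = - \frac{1}{3} + \frac{1}{6} \cdot \frac{5}{3} = - \frac{1}{3} + \frac{5}{18} = - \frac{1}{18} \approx -0.055556$)
$\left(Q + \left(4 - -1\right)\right)^{2} = \left(- \frac{1}{18} + \left(4 - -1\right)\right)^{2} = \left(- \frac{1}{18} + \left(4 + 1\right)\right)^{2} = \left(- \frac{1}{18} + 5\right)^{2} = \left(\frac{89}{18}\right)^{2} = \frac{7921}{324}$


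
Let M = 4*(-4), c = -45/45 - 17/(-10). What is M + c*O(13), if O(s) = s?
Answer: -69/10 ≈ -6.9000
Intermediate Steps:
c = 7/10 (c = -45*1/45 - 17*(-1/10) = -1 + 17/10 = 7/10 ≈ 0.70000)
M = -16
M + c*O(13) = -16 + (7/10)*13 = -16 + 91/10 = -69/10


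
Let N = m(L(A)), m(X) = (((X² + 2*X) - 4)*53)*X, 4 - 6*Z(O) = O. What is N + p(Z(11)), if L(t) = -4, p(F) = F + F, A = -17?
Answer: -2551/3 ≈ -850.33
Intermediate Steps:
Z(O) = ⅔ - O/6
p(F) = 2*F
m(X) = X*(-212 + 53*X² + 106*X) (m(X) = ((-4 + X² + 2*X)*53)*X = (-212 + 53*X² + 106*X)*X = X*(-212 + 53*X² + 106*X))
N = -848 (N = 53*(-4)*(-4 + (-4)² + 2*(-4)) = 53*(-4)*(-4 + 16 - 8) = 53*(-4)*4 = -848)
N + p(Z(11)) = -848 + 2*(⅔ - ⅙*11) = -848 + 2*(⅔ - 11/6) = -848 + 2*(-7/6) = -848 - 7/3 = -2551/3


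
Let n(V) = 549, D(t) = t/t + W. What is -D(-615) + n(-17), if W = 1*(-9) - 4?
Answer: 561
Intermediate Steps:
W = -13 (W = -9 - 4 = -13)
D(t) = -12 (D(t) = t/t - 13 = 1 - 13 = -12)
-D(-615) + n(-17) = -1*(-12) + 549 = 12 + 549 = 561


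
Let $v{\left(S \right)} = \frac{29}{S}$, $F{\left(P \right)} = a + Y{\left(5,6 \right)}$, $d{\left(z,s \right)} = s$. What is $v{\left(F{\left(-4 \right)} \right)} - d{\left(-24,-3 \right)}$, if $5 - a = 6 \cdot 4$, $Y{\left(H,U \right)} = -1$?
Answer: $\frac{31}{20} \approx 1.55$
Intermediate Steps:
$a = -19$ ($a = 5 - 6 \cdot 4 = 5 - 24 = -19$)
$F{\left(P \right)} = -20$ ($F{\left(P \right)} = -19 - 1 = -20$)
$v{\left(F{\left(-4 \right)} \right)} - d{\left(-24,-3 \right)} = \frac{29}{-20} - -3 = 29 \left(- \frac{1}{20}\right) + 3 = - \frac{29}{20} + 3 = \frac{31}{20}$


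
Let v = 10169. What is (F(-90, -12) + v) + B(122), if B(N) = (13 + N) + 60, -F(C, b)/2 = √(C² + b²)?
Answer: 10364 - 12*√229 ≈ 10182.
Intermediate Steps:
F(C, b) = -2*√(C² + b²)
B(N) = 73 + N
(F(-90, -12) + v) + B(122) = (-2*√((-90)² + (-12)²) + 10169) + (73 + 122) = (-2*√(8100 + 144) + 10169) + 195 = (-12*√229 + 10169) + 195 = (10169 - 12*√229) + 195 = 10364 - 12*√229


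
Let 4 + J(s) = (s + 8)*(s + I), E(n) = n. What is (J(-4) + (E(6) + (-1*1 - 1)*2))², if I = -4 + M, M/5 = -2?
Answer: 5476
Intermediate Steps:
M = -10 (M = 5*(-2) = -10)
I = -14 (I = -4 - 10 = -14)
J(s) = -4 + (-14 + s)*(8 + s) (J(s) = -4 + (s + 8)*(s - 14) = -4 + (8 + s)*(-14 + s) = -4 + (-14 + s)*(8 + s))
(J(-4) + (E(6) + (-1*1 - 1)*2))² = ((-116 + (-4)² - 6*(-4)) + (6 + (-1*1 - 1)*2))² = ((-116 + 16 + 24) + (6 + (-1 - 1)*2))² = (-76 + (6 - 2*2))² = (-76 + (6 - 4))² = (-76 + 2)² = (-74)² = 5476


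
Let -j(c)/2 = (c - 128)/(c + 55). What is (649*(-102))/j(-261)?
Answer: 6818394/389 ≈ 17528.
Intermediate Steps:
j(c) = -2*(-128 + c)/(55 + c) (j(c) = -2*(c - 128)/(c + 55) = -2*(-128 + c)/(55 + c))
(649*(-102))/j(-261) = (649*(-102))/((2*(128 - 1*(-261))/(55 - 261))) = -66198*(-103/(128 + 261)) = -66198/(2*(-1/206)*389) = -66198/(-389/103) = -66198*(-103/389) = 6818394/389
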